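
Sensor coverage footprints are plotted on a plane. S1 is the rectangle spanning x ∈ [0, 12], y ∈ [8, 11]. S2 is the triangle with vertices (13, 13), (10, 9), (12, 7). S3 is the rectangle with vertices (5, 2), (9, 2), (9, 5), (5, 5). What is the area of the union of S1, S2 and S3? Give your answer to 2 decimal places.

51.00

By inclusion–exclusion:
Individual areas: |S1| = 36, |S2| = 7, |S3| = 12.
|S1∩S2| = 4.
|S1∩S3| = 0 (no overlap).
|S2∩S3| = 0.
|S1∩S2∩S3| = 0.
|S1 ∪ S2 ∪ S3| = 55 − 4 + 0 = 51.00.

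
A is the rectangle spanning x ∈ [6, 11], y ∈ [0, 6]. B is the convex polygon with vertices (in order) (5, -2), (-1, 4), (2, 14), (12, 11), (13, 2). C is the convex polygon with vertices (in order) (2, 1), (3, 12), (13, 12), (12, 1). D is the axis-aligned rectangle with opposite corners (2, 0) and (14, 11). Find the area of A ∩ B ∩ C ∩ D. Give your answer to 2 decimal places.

25.00

The intersection is the polygon with vertices (11,6), (11,1), (6,1), (6,6).
By the shoelace formula its area is 25.00.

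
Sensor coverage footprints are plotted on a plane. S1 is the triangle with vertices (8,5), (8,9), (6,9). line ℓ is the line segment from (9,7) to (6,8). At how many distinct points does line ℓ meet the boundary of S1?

The segment meets the boundary at (6.6,7.8), (8,7.333).

2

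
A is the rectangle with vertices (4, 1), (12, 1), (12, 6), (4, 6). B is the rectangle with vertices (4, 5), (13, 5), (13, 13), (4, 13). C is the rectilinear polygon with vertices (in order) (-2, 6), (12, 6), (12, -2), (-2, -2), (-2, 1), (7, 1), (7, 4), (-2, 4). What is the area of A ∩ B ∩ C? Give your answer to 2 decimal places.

8.00

The intersection is the polygon with vertices (12,5), (4,5), (4,6), (12,6).
By the shoelace formula its area is 8.00.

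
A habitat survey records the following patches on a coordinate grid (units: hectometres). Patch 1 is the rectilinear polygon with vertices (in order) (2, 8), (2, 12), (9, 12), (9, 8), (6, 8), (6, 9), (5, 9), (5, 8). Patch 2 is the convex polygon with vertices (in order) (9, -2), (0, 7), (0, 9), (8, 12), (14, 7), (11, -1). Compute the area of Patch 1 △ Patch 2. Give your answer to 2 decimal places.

|Patch 1| = 27, |Patch 2| = 112.5, |Patch 1∩Patch 2| = 19.8333.
|Patch 1 △ Patch 2| = |Patch 1| + |Patch 2| − 2·|Patch 1∩Patch 2| = 27 + 112.5 − 39.6667 = 99.83.

99.83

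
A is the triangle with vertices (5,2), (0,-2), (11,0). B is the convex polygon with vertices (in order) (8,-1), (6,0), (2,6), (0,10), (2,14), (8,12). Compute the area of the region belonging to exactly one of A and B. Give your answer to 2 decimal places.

82.69

|A| = 17, |B| = 75, |A∩B| = 4.6528.
|A △ B| = |A| + |B| − 2·|A∩B| = 17 + 75 − 9.3057 = 82.69.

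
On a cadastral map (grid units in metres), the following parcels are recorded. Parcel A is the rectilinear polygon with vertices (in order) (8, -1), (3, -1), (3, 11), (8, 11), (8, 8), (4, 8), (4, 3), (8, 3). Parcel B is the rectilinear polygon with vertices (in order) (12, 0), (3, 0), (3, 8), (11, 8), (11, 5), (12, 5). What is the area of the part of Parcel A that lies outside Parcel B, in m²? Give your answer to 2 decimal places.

|Parcel A| = 40, |Parcel A∩Parcel B| = 20.
|Parcel A ∖ Parcel B| = |Parcel A| − |Parcel A∩Parcel B| = 40 − 20 = 20.00.

20.00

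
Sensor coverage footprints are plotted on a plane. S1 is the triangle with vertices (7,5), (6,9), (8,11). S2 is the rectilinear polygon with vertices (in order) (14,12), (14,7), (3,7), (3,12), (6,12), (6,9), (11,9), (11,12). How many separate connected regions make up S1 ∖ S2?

2

S1 ∖ S2 splits into 2 disjoint pieces (area 0.8333, area 1.6667).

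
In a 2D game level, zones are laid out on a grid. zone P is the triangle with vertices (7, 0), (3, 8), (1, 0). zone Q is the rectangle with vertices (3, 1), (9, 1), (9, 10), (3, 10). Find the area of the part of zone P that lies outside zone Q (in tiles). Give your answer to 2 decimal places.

|zone P| = 24, |zone P∩zone Q| = 12.25.
|zone P ∖ zone Q| = |zone P| − |zone P∩zone Q| = 24 − 12.25 = 11.75.

11.75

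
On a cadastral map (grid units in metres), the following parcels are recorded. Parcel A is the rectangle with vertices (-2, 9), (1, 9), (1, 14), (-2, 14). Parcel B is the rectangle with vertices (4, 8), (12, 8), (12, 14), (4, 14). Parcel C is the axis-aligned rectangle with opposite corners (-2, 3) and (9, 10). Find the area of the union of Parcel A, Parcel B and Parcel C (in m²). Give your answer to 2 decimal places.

By inclusion–exclusion:
Individual areas: |Parcel A| = 15, |Parcel B| = 48, |Parcel C| = 77.
|Parcel A∩Parcel B| = 0 (no overlap).
|Parcel A∩Parcel C|: x∈[-2,1], y∈[9,10] → 3·1 = 3.
|Parcel B∩Parcel C|: x∈[4,9], y∈[8,10] → 5·2 = 10.
|Parcel A∩Parcel B∩Parcel C| = 0.
|Parcel A ∪ Parcel B ∪ Parcel C| = 140 − 13 + 0 = 127.00.

127.00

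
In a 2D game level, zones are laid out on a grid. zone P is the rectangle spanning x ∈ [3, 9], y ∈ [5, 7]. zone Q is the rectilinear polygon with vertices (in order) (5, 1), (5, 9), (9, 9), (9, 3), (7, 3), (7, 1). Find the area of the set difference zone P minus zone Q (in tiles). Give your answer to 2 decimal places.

|zone P| = 12, |zone P∩zone Q| = 8.
|zone P ∖ zone Q| = |zone P| − |zone P∩zone Q| = 12 − 8 = 4.00.

4.00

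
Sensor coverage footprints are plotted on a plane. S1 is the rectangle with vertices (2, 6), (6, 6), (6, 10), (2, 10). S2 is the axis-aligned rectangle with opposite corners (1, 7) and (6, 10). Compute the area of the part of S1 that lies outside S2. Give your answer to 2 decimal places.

4.00

|S1∩S2|: x∈[2,6], y∈[7,10] → 4·3 = 12.
|S1| = 16.
|S1 ∖ S2| = |S1| − |S1∩S2| = 16 − 12 = 4.00.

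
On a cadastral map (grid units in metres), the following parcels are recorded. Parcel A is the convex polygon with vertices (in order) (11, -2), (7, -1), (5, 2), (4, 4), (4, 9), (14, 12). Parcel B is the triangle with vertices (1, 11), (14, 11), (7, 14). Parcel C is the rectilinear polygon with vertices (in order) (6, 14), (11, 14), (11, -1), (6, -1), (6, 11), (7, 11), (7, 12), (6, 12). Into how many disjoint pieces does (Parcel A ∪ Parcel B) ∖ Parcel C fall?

(Parcel A ∪ Parcel B) ∖ Parcel C splits into 3 disjoint pieces (area 14.35, area 7.25, area 22.6239).

3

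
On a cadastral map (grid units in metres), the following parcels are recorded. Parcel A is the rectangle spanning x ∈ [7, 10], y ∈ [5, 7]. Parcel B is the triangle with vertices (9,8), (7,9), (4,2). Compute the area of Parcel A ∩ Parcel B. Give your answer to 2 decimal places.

The intersection is the polygon with vertices (7,7), (8.167,7), (7,5.6).
By the shoelace formula its area is 0.82.

0.82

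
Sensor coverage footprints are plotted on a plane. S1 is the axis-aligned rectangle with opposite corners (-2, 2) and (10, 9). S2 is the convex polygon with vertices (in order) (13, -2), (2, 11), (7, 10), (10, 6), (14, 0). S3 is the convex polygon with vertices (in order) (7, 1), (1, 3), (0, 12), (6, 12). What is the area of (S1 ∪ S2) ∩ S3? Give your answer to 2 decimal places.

44.60

The region (S1 ∪ S2) ∩ S3 is the polygon with vertices (4,2), (1,3), (0.333,9), (3.692,9), (2,11), (6.167,10.167), (6.909,2).
By the shoelace formula its area is 44.60.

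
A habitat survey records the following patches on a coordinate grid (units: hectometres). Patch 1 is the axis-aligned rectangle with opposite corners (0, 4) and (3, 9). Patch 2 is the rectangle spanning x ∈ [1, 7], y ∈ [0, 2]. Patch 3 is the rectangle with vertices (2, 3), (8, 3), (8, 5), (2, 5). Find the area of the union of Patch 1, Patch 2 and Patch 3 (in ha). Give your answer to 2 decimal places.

38.00

By inclusion–exclusion:
Individual areas: |Patch 1| = 15, |Patch 2| = 12, |Patch 3| = 12.
|Patch 1∩Patch 2| = 0 (no overlap).
|Patch 1∩Patch 3|: x∈[2,3], y∈[4,5] → 1·1 = 1.
|Patch 2∩Patch 3| = 0 (no overlap).
|Patch 1∩Patch 2∩Patch 3| = 0.
|Patch 1 ∪ Patch 2 ∪ Patch 3| = 39 − 1 + 0 = 38.00.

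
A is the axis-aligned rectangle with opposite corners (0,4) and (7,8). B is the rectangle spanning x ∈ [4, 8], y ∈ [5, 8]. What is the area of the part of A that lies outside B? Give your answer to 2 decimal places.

19.00

|A∩B|: x∈[4,7], y∈[5,8] → 3·3 = 9.
|A| = 28.
|A ∖ B| = |A| − |A∩B| = 28 − 9 = 19.00.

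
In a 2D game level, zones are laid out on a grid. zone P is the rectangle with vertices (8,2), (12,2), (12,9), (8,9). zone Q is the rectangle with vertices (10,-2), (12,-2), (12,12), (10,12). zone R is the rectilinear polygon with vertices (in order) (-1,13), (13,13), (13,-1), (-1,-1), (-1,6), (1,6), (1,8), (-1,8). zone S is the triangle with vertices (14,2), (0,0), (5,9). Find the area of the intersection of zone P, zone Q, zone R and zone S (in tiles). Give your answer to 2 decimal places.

The intersection is the polygon with vertices (10,5.111), (12,3.556), (12,2), (10,2).
By the shoelace formula its area is 4.67.

4.67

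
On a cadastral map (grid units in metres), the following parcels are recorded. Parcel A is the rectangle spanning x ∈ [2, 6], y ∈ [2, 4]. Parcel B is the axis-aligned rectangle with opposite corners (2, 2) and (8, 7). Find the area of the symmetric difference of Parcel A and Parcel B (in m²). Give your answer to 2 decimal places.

|Parcel A∩Parcel B|: x∈[2,6], y∈[2,4] → 4·2 = 8.
|Parcel A △ Parcel B| = |Parcel A| + |Parcel B| − 2·|Parcel A∩Parcel B| = 8 + 30 − 16 = 22.00.

22.00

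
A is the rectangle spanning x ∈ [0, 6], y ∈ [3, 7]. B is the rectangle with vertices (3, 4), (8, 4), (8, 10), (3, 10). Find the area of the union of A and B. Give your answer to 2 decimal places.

45.00

By inclusion–exclusion:
Individual areas: |A| = 24, |B| = 30.
|A∩B|: x∈[3,6], y∈[4,7] → 3·3 = 9.
|A ∪ B| = 54 − 9 = 45.00.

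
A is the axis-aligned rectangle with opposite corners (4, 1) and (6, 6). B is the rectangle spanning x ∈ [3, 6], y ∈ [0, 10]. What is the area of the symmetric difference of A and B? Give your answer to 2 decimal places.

|A∩B|: x∈[4,6], y∈[1,6] → 2·5 = 10.
|A △ B| = |A| + |B| − 2·|A∩B| = 10 + 30 − 20 = 20.00.

20.00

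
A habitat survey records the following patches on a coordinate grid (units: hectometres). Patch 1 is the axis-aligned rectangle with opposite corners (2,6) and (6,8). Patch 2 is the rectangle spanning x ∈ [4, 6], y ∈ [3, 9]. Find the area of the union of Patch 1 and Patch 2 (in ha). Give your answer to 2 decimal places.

By inclusion–exclusion:
Individual areas: |Patch 1| = 8, |Patch 2| = 12.
|Patch 1∩Patch 2|: x∈[4,6], y∈[6,8] → 2·2 = 4.
|Patch 1 ∪ Patch 2| = 20 − 4 = 16.00.

16.00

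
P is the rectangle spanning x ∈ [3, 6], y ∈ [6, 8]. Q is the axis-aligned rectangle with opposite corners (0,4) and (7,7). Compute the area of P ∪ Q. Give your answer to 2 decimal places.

By inclusion–exclusion:
Individual areas: |P| = 6, |Q| = 21.
|P∩Q|: x∈[3,6], y∈[6,7] → 3·1 = 3.
|P ∪ Q| = 27 − 3 = 24.00.

24.00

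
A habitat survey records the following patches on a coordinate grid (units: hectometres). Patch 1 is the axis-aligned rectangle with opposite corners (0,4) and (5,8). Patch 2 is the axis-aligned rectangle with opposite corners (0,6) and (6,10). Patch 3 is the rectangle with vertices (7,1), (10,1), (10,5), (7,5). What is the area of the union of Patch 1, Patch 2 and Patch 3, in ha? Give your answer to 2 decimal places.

46.00

By inclusion–exclusion:
Individual areas: |Patch 1| = 20, |Patch 2| = 24, |Patch 3| = 12.
|Patch 1∩Patch 2|: x∈[0,5], y∈[6,8] → 5·2 = 10.
|Patch 1∩Patch 3| = 0 (no overlap).
|Patch 2∩Patch 3| = 0 (no overlap).
|Patch 1∩Patch 2∩Patch 3| = 0.
|Patch 1 ∪ Patch 2 ∪ Patch 3| = 56 − 10 + 0 = 46.00.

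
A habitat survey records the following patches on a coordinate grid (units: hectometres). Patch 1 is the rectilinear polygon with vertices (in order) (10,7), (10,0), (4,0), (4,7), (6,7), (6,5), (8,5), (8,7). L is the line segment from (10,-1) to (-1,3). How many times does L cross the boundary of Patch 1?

The segment meets the boundary at (4,1.182), (7.25,0).

2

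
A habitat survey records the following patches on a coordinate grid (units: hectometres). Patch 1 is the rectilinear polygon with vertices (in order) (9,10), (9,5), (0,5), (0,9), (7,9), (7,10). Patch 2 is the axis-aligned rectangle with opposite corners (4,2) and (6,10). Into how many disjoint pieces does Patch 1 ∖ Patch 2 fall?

Patch 1 ∖ Patch 2 splits into 2 disjoint pieces (area 14, area 16).

2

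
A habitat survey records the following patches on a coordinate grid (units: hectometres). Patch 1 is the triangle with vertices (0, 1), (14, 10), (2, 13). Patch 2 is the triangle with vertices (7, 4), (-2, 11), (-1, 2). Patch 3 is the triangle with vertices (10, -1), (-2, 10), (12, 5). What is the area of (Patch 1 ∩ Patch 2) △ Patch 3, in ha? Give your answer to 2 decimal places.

50.82

|Patch 1 ∩ Patch 2| = 17.9842.
|(Patch 1 ∩ Patch 2) ∩ Patch 3| = 7.0829.
|(Patch 1 ∩ Patch 2) △ Patch 3| = 17.9842 + 47 − 14.1658 = 50.82.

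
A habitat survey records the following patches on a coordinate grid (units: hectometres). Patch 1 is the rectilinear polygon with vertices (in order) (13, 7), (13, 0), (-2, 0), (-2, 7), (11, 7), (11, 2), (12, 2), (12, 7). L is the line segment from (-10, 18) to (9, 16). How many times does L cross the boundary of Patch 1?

0

The segment lies entirely outside Patch 1 and never meets its boundary.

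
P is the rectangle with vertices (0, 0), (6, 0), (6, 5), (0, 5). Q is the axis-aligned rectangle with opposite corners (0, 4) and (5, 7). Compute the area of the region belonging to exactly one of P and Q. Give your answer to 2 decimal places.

35.00

|P∩Q|: x∈[0,5], y∈[4,5] → 5·1 = 5.
|P △ Q| = |P| + |Q| − 2·|P∩Q| = 30 + 15 − 10 = 35.00.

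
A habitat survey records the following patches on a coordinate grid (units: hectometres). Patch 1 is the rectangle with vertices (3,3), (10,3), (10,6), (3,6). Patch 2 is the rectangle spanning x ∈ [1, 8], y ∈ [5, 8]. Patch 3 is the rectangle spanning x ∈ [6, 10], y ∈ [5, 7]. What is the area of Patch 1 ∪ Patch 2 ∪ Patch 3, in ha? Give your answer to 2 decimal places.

39.00

By inclusion–exclusion:
Individual areas: |Patch 1| = 21, |Patch 2| = 21, |Patch 3| = 8.
|Patch 1∩Patch 2|: x∈[3,8], y∈[5,6] → 5·1 = 5.
|Patch 1∩Patch 3|: x∈[6,10], y∈[5,6] → 4·1 = 4.
|Patch 2∩Patch 3|: x∈[6,8], y∈[5,7] → 2·2 = 4.
|Patch 1∩Patch 2∩Patch 3| = 2.
|Patch 1 ∪ Patch 2 ∪ Patch 3| = 50 − 13 + 2 = 39.00.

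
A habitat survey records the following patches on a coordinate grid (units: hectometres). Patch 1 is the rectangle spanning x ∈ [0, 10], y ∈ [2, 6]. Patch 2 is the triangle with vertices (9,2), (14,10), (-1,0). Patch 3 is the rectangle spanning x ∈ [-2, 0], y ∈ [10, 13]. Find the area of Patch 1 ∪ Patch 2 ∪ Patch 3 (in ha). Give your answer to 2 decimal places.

By inclusion–exclusion:
Individual areas: |Patch 1| = 40, |Patch 2| = 35, |Patch 3| = 6.
|Patch 1∩Patch 2| = 19.2.
|Patch 1∩Patch 3| = 0 (no overlap).
|Patch 2∩Patch 3| = 0.
|Patch 1∩Patch 2∩Patch 3| = 0.
|Patch 1 ∪ Patch 2 ∪ Patch 3| = 81 − 19.2 + 0 = 61.80.

61.80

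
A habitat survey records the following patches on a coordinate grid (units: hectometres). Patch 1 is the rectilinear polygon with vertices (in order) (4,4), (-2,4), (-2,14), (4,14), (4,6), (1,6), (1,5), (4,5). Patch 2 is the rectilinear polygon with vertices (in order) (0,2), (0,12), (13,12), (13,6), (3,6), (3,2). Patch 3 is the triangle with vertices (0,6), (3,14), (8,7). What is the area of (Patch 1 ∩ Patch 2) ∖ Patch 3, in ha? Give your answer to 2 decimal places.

11.75

|Patch 1 ∩ Patch 2| = 28.
|(Patch 1 ∩ Patch 2) ∩ Patch 3| = 16.25.
|(Patch 1 ∩ Patch 2) ∖ Patch 3| = 28 − 16.25 = 11.75.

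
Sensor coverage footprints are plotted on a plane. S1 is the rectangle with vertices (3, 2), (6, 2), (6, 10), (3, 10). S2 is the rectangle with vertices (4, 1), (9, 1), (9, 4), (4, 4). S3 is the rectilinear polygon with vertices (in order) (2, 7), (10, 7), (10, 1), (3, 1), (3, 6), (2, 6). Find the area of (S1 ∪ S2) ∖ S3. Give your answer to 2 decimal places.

9.00

|S1 ∪ S2| = 35.
|(S1 ∪ S2) ∩ S3| = 26.
|(S1 ∪ S2) ∖ S3| = 35 − 26 = 9.00.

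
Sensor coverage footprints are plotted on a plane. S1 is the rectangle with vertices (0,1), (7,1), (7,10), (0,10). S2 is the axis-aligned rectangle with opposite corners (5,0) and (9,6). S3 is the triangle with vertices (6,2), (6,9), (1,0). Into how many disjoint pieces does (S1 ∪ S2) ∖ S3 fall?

1

(S1 ∪ S2) ∖ S3 is a single connected region.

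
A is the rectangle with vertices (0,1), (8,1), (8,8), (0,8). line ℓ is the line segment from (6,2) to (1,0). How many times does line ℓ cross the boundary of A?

1

The segment meets the boundary at (3.5,1).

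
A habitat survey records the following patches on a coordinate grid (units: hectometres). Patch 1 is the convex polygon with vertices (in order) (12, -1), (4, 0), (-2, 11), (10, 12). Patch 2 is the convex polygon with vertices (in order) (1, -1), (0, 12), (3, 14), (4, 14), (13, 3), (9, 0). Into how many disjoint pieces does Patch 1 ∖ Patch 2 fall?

Patch 1 ∖ Patch 2 splits into 3 disjoint pieces (area 5.8653, area 4.7819, area 13.5884).

3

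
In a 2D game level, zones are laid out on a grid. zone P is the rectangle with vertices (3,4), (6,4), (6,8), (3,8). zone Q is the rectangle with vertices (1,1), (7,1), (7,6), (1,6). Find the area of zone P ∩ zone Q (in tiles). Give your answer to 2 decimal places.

6.00

|zone P∩zone Q|: x∈[3,6], y∈[4,6] → 3·2 = 6.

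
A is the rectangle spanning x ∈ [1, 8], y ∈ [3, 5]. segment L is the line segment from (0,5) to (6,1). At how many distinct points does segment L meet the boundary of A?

2

The segment meets the boundary at (1,4.333), (3,3).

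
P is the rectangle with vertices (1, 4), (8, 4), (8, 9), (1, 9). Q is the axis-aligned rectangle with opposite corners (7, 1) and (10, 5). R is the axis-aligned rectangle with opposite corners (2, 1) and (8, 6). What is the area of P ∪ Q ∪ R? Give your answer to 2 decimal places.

61.00

By inclusion–exclusion:
Individual areas: |P| = 35, |Q| = 12, |R| = 30.
|P∩Q|: x∈[7,8], y∈[4,5] → 1·1 = 1.
|P∩R|: x∈[2,8], y∈[4,6] → 6·2 = 12.
|Q∩R|: x∈[7,8], y∈[1,5] → 1·4 = 4.
|P∩Q∩R| = 1.
|P ∪ Q ∪ R| = 77 − 17 + 1 = 61.00.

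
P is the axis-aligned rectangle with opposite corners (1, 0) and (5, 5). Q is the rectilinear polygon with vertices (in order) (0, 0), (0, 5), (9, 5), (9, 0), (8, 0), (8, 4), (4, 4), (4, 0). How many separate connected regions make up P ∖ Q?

1

P ∖ Q is a single connected region.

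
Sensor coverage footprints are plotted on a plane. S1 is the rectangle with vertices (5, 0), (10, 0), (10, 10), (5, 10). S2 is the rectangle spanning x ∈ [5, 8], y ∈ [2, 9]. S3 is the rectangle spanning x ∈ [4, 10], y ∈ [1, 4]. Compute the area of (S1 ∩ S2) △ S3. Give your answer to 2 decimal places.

|S1 ∩ S2| = 21.
|(S1 ∩ S2) ∩ S3| = 6.
|(S1 ∩ S2) △ S3| = 21 + 18 − 12 = 27.00.

27.00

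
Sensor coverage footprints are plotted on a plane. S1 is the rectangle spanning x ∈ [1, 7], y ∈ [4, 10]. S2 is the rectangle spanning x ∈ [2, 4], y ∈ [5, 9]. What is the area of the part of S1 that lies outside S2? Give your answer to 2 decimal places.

|S1∩S2|: x∈[2,4], y∈[5,9] → 2·4 = 8.
|S1| = 36.
|S1 ∖ S2| = |S1| − |S1∩S2| = 36 − 8 = 28.00.

28.00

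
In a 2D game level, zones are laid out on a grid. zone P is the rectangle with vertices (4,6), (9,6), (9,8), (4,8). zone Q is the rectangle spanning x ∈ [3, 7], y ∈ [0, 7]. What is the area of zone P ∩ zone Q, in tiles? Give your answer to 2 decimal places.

|zone P∩zone Q|: x∈[4,7], y∈[6,7] → 3·1 = 3.

3.00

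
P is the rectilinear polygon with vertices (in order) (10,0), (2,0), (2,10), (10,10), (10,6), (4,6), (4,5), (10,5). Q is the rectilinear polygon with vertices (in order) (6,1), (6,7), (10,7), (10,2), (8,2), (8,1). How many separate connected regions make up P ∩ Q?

P ∩ Q splits into 2 disjoint pieces (area 4, area 14).

2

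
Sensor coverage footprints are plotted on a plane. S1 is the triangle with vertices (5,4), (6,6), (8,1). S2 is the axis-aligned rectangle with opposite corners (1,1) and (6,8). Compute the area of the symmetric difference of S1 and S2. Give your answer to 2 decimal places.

|S1| = 4.5, |S2| = 35, |S1∩S2| = 1.5.
|S1 △ S2| = |S1| + |S2| − 2·|S1∩S2| = 4.5 + 35 − 3 = 36.50.

36.50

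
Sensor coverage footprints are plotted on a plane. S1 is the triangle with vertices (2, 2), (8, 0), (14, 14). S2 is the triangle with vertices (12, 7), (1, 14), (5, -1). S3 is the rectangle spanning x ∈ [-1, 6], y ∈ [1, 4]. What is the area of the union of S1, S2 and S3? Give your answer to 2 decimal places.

By inclusion–exclusion:
Individual areas: |S1| = 48, |S2| = 68.5, |S3| = 21.
|S1∩S2| = 31.3404.
|S1∩S3| = 8.5.
|S2∩S3| = 5.8.
|S1∩S2∩S3| = 5.7041.
|S1 ∪ S2 ∪ S3| = 137.5 − 45.6404 + 5.7041 = 97.56.

97.56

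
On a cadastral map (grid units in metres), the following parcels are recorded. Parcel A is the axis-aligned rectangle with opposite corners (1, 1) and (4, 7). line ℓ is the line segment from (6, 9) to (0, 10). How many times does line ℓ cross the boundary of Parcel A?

0

The segment lies entirely outside Parcel A and never meets its boundary.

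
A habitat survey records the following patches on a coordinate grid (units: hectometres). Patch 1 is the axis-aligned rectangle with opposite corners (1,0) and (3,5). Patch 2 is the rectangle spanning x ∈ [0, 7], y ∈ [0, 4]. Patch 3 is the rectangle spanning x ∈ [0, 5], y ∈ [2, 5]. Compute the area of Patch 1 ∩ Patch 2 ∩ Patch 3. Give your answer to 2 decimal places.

4.00

The intersection is the polygon with vertices (1,4), (3,4), (3,2), (1,2).
By the shoelace formula its area is 4.00.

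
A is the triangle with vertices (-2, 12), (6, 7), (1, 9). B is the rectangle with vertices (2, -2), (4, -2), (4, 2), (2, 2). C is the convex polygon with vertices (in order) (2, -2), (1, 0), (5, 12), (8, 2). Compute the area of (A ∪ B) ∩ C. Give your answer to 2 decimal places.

|A ∪ B| = 12.5.
|(A ∪ B) ∩ C| = 7.25.

7.25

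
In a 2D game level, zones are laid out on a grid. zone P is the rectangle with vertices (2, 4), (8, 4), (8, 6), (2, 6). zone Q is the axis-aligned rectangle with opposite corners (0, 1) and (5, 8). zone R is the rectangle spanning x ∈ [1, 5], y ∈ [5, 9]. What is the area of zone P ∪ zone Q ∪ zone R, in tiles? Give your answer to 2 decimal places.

By inclusion–exclusion:
Individual areas: |zone P| = 12, |zone Q| = 35, |zone R| = 16.
|zone P∩zone Q|: x∈[2,5], y∈[4,6] → 3·2 = 6.
|zone P∩zone R|: x∈[2,5], y∈[5,6] → 3·1 = 3.
|zone Q∩zone R|: x∈[1,5], y∈[5,8] → 4·3 = 12.
|zone P∩zone Q∩zone R| = 3.
|zone P ∪ zone Q ∪ zone R| = 63 − 21 + 3 = 45.00.

45.00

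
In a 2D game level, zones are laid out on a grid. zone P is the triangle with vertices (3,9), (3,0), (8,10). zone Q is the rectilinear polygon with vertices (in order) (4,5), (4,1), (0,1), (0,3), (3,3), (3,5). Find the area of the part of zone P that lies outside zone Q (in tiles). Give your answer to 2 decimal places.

|zone P| = 22.5, |zone P∩zone Q| = 3.75.
|zone P ∖ zone Q| = |zone P| − |zone P∩zone Q| = 22.5 − 3.75 = 18.75.

18.75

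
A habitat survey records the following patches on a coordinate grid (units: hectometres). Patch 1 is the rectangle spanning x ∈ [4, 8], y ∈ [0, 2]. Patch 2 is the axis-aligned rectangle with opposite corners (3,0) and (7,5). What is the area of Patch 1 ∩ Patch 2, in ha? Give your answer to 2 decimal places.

|Patch 1∩Patch 2|: x∈[4,7], y∈[0,2] → 3·2 = 6.

6.00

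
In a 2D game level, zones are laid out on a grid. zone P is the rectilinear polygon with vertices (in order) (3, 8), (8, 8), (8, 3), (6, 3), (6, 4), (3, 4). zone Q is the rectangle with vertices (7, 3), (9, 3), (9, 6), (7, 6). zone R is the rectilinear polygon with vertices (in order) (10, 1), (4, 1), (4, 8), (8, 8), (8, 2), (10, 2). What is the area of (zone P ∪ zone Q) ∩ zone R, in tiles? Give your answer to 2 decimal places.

The region (zone P ∪ zone Q) ∩ zone R is the polygon with vertices (8,6), (8,3), (7,3), (6,3), (6,4), (4,4), (4,8), (8,8).
By the shoelace formula its area is 18.00.

18.00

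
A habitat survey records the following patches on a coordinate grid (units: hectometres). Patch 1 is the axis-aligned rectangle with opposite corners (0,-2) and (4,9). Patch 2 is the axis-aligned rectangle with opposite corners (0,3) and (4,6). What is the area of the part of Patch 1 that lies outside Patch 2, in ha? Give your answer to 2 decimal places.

|Patch 1∩Patch 2|: x∈[0,4], y∈[3,6] → 4·3 = 12.
|Patch 1| = 44.
|Patch 1 ∖ Patch 2| = |Patch 1| − |Patch 1∩Patch 2| = 44 − 12 = 32.00.

32.00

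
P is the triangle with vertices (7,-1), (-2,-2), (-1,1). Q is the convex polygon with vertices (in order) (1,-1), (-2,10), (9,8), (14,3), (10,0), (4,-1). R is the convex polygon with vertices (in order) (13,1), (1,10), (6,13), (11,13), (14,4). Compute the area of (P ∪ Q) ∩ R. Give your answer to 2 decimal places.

28.34

The region (P ∪ Q) ∩ R is the polygon with vertices (9,8), (13.75,3.25), (13.556,2.667), (12.167,1.625), (1.96,9.28).
By the shoelace formula its area is 28.34.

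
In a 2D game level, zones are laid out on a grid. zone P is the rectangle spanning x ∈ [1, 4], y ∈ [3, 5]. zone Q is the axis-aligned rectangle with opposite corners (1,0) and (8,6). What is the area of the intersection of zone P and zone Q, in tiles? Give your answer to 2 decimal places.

|zone P∩zone Q|: x∈[1,4], y∈[3,5] → 3·2 = 6.

6.00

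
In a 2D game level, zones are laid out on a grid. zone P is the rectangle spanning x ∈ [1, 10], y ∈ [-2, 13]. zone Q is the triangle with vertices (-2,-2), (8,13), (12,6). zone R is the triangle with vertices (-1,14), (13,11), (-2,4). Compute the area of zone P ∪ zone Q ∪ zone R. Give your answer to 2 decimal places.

170.12

By inclusion–exclusion:
Individual areas: |zone P| = 135, |zone Q| = 65, |zone R| = 71.5.
|zone P∩zone Q| = 56.1786.
|zone P∩zone R| = 45.2024.
|zone Q∩zone R| = 12.7894.
|zone P∩zone Q∩zone R| = 12.7894.
|zone P ∪ zone Q ∪ zone R| = 271.5 − 114.1703 + 12.7894 = 170.12.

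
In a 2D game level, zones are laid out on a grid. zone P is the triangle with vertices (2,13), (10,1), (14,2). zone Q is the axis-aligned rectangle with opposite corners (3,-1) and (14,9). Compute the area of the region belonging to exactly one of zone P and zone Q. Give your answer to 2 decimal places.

88.79

|zone P| = 28, |zone Q| = 110, |zone P∩zone Q| = 24.6061.
|zone P △ zone Q| = |zone P| + |zone Q| − 2·|zone P∩zone Q| = 28 + 110 − 49.2121 = 88.79.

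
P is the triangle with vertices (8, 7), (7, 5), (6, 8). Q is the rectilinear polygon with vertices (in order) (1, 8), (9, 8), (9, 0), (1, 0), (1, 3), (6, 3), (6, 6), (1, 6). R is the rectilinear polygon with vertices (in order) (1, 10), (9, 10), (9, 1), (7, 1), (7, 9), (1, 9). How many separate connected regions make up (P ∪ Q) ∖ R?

1

(P ∪ Q) ∖ R is a single connected region.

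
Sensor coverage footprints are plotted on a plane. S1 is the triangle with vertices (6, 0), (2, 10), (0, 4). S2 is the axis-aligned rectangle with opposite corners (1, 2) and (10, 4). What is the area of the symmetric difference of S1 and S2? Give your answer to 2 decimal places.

27.47

|S1| = 22, |S2| = 18, |S1∩S2| = 6.2667.
|S1 △ S2| = |S1| + |S2| − 2·|S1∩S2| = 22 + 18 − 12.5333 = 27.47.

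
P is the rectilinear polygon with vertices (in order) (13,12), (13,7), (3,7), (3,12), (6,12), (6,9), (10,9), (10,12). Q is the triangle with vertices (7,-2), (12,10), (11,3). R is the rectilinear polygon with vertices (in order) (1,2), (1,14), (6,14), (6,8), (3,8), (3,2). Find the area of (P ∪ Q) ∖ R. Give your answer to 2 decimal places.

36.27

|P ∪ Q| = 48.2679.
|(P ∪ Q) ∩ R| = 12.
|(P ∪ Q) ∖ R| = 48.2679 − 12 = 36.27.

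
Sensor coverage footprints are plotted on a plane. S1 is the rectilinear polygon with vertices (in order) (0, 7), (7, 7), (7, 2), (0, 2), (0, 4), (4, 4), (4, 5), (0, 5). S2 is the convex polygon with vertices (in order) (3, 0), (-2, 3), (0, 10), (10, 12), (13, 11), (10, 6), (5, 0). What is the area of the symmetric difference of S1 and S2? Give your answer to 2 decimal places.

|S1| = 31, |S2| = 109.5, |S1∩S2| = 30.9333.
|S1 △ S2| = |S1| + |S2| − 2·|S1∩S2| = 31 + 109.5 − 61.8667 = 78.63.

78.63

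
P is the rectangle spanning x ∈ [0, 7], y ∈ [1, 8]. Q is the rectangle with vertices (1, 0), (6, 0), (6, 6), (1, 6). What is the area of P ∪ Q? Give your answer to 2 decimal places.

By inclusion–exclusion:
Individual areas: |P| = 49, |Q| = 30.
|P∩Q|: x∈[1,6], y∈[1,6] → 5·5 = 25.
|P ∪ Q| = 79 − 25 = 54.00.

54.00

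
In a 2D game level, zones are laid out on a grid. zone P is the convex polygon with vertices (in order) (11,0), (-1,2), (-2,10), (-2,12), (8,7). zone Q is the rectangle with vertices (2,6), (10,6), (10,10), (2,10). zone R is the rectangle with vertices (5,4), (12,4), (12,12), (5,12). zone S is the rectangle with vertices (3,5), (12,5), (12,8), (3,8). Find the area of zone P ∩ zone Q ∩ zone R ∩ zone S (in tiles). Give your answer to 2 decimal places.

5.21

The intersection is the polygon with vertices (5,6), (5,8), (6,8), (8,7), (8.429,6).
By the shoelace formula its area is 5.21.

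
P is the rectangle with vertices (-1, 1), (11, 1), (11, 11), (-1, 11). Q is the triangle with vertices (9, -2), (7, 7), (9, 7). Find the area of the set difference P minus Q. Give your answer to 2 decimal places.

|P| = 120, |P∩Q| = 8.
|P ∖ Q| = |P| − |P∩Q| = 120 − 8 = 112.00.

112.00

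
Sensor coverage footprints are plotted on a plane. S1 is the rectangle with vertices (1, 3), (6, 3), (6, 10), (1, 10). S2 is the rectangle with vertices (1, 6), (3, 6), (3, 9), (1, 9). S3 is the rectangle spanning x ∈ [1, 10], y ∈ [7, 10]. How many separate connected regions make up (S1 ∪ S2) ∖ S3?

1

(S1 ∪ S2) ∖ S3 is a single connected region.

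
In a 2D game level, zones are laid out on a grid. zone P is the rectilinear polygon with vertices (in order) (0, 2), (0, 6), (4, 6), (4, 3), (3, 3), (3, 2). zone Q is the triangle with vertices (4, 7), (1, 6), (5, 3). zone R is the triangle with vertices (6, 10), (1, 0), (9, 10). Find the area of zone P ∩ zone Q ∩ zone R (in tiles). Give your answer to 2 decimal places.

The intersection is the polygon with vertices (4,3.75), (3.182,4.364), (4,6).
By the shoelace formula its area is 0.92.

0.92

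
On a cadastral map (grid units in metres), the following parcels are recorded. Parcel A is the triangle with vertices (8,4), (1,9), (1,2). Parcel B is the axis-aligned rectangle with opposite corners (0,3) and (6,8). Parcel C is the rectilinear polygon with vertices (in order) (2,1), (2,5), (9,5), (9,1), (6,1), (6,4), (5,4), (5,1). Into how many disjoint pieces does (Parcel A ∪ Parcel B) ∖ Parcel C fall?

(Parcel A ∪ Parcel B) ∖ Parcel C splits into 2 disjoint pieces (area 1, area 23.6857).

2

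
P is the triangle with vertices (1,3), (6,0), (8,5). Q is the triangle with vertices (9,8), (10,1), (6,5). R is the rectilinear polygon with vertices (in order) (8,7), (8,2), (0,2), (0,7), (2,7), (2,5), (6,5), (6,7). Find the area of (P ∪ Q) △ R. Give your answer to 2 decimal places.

29.75

|P ∪ Q| = 26.5159.
|(P ∪ Q) ∩ R| = 14.3825.
|(P ∪ Q) △ R| = 26.5159 + 32 − 28.7651 = 29.75.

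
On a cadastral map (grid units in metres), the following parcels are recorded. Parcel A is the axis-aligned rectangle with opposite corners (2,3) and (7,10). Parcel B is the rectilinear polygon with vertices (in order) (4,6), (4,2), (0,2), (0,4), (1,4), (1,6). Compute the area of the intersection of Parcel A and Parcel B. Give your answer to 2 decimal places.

The intersection is the polygon with vertices (2,3), (2,6), (4,6), (4,3).
By the shoelace formula its area is 6.00.

6.00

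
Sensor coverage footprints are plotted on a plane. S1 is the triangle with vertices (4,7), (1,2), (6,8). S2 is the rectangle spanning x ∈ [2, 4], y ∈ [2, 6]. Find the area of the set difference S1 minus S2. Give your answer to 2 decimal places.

|S1| = 3.5, |S1∩S2| = 1.5667.
|S1 ∖ S2| = |S1| − |S1∩S2| = 3.5 − 1.5667 = 1.93.

1.93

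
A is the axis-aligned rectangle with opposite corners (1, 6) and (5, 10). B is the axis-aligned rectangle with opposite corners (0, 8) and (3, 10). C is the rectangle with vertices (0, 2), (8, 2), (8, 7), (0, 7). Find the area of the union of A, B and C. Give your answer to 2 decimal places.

By inclusion–exclusion:
Individual areas: |A| = 16, |B| = 6, |C| = 40.
|A∩B|: x∈[1,3], y∈[8,10] → 2·2 = 4.
|A∩C|: x∈[1,5], y∈[6,7] → 4·1 = 4.
|B∩C| = 0 (no overlap).
|A∩B∩C| = 0.
|A ∪ B ∪ C| = 62 − 8 + 0 = 54.00.

54.00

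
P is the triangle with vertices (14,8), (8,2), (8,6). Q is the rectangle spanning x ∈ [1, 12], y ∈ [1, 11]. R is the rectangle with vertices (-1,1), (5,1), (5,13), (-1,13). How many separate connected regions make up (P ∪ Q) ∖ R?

(P ∪ Q) ∖ R is a single connected region.

1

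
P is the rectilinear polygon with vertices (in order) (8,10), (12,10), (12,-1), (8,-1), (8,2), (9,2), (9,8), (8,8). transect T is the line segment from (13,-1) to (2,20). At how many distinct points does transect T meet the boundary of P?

The segment meets the boundary at (8.286,8), (9,6.636), (12,0.909), (8,8.545).

4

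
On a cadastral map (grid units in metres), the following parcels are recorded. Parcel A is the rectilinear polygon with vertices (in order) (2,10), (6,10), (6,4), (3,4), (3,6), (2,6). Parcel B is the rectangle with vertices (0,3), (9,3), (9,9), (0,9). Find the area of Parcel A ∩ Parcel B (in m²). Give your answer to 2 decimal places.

18.00

The intersection is the polygon with vertices (6,4), (3,4), (3,6), (2,6), (2,9), (6,9).
By the shoelace formula its area is 18.00.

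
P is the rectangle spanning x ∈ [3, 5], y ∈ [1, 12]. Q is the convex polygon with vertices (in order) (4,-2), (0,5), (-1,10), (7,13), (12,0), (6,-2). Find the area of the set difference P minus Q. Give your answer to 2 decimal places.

|P| = 22, |P∩Q| = 21.6667.
|P ∖ Q| = |P| − |P∩Q| = 22 − 21.6667 = 0.33.

0.33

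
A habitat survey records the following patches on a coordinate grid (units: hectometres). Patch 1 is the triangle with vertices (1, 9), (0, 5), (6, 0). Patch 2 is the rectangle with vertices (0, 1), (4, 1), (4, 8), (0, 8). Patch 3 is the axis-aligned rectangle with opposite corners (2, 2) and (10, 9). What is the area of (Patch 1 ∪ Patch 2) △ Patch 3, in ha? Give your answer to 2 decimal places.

60.91

|Patch 1 ∪ Patch 2| = 30.3361.
|(Patch 1 ∪ Patch 2) ∩ Patch 3| = 12.7111.
|(Patch 1 ∪ Patch 2) △ Patch 3| = 30.3361 + 56 − 25.4222 = 60.91.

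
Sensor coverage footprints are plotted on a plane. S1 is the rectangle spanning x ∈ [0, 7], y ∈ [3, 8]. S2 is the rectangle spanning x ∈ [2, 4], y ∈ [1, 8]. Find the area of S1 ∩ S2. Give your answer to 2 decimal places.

10.00

|S1∩S2|: x∈[2,4], y∈[3,8] → 2·5 = 10.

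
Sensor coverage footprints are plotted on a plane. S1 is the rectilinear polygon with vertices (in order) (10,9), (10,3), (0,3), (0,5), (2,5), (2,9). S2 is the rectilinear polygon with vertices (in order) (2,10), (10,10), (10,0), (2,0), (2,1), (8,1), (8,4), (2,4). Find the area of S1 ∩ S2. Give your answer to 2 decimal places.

42.00

The intersection is the polygon with vertices (10,3), (8,3), (8,4), (2,4), (2,5), (2,9), (10,9).
By the shoelace formula its area is 42.00.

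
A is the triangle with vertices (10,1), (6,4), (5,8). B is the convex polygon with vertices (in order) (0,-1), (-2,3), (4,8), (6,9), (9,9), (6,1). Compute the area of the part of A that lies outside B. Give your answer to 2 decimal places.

|A| = 6.5, |A∩B| = 3.8387.
|A ∖ B| = |A| − |A∩B| = 6.5 − 3.8387 = 2.66.

2.66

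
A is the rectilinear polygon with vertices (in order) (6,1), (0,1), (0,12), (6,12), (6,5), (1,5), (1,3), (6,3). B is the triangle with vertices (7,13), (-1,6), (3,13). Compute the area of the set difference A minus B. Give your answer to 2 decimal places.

46.15

|A| = 56, |A∩B| = 9.8482.
|A ∖ B| = |A| − |A∩B| = 56 − 9.8482 = 46.15.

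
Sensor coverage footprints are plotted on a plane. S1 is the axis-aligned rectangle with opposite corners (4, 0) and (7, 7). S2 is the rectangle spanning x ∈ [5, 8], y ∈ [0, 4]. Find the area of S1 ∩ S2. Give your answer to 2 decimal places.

8.00

|S1∩S2|: x∈[5,7], y∈[0,4] → 2·4 = 8.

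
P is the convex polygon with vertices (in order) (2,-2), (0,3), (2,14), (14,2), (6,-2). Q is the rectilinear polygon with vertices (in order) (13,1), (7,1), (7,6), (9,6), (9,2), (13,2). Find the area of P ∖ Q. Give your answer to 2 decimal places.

106.25

|P| = 120, |P∩Q| = 13.75.
|P ∖ Q| = |P| − |P∩Q| = 120 − 13.75 = 106.25.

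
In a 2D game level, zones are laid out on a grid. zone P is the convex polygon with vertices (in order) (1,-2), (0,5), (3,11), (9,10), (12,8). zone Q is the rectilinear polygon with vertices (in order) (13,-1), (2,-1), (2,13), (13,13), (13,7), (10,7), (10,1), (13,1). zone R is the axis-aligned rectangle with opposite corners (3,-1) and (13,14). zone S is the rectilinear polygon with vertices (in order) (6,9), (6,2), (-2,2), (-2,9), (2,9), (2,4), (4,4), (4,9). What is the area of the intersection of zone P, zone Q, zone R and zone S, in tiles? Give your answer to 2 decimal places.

15.84

The intersection is the polygon with vertices (5.4,2), (3,2), (3,4), (4,4), (4,9), (6,9), (6,2.546).
By the shoelace formula its area is 15.84.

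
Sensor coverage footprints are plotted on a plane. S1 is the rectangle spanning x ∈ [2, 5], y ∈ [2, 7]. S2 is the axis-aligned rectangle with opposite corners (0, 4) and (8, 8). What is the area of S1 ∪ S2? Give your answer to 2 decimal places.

38.00

By inclusion–exclusion:
Individual areas: |S1| = 15, |S2| = 32.
|S1∩S2|: x∈[2,5], y∈[4,7] → 3·3 = 9.
|S1 ∪ S2| = 47 − 9 = 38.00.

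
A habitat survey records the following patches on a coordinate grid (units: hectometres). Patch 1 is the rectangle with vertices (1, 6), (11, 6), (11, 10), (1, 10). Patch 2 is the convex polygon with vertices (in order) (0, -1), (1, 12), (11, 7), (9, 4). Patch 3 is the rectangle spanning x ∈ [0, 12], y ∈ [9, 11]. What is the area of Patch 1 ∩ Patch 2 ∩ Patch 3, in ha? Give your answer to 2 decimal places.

5.00

The intersection is the polygon with vertices (1,10), (5,10), (7,9), (1,9).
By the shoelace formula its area is 5.00.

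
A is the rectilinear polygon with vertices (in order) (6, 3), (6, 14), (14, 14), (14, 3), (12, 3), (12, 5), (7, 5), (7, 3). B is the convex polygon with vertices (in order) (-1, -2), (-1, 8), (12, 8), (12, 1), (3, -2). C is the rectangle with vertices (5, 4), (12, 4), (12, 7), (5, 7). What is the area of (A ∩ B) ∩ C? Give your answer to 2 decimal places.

|A ∩ B| = 20.
|(A ∩ B) ∩ C| = 13.00.

13.00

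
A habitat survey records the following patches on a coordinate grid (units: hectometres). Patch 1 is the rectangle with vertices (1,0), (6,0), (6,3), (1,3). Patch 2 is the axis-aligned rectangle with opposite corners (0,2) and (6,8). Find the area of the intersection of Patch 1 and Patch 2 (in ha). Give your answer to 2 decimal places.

5.00

|Patch 1∩Patch 2|: x∈[1,6], y∈[2,3] → 5·1 = 5.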